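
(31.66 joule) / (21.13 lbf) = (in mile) 31.66 joule = 31.66 J. 1 lbf = 4.4482216 N, so 21.13 lbf = 21.13 * 4.4482216 = 93.990923 N. Combine: 31.66 J / 93.990923 N = 0.33684104 m. 1 mile = 1609.344 m, so 0.33684104 m = 0.33684104 / 1609.344 = 0.00020930332 mile ≈ 0.0002093 mile (4 s.f.). Final answer: 0.0002093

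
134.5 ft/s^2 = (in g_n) 1 ft/s^2 = 0.3048 m/s^2, so 134.5 ft/s^2 = 134.5 * 0.3048 = 40.9956 m/s^2. 1 g_n = 9.80665 m/s^2, so 40.9956 m/s^2 = 40.9956 / 9.80665 = 4.1803878 g_n ≈ 4.18 g_n (4 s.f.). Final answer: 4.18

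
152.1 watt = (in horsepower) 0.204. Check: 152.1 watt = 152.1 W. 1 horsepower = 745.69987 W, so 152.1 W = 152.1 / 745.69987 = 0.20396946 horsepower ≈ 0.204 horsepower (4 s.f.).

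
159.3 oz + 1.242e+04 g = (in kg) 1 oz = 0.028349523 kg, so 159.3 oz = 159.3 * 0.028349523 = 4.516079 kg. 1 g = 0.001 kg, so 1.242e+04 g = 1.242e+04 * 0.001 = 12.42 kg. Sum: 4.516079 + 12.42 = 16.936079 kg. Result: 16.936079 kg ≈ 16.94 kg (4 s.f.). Final answer: 16.94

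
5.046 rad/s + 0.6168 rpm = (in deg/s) 5.046 rad/s is already in rad/s. 1 rpm = 0.10471976 rad/s, so 0.6168 rpm = 0.6168 * 0.10471976 = 0.064591145 rad/s. Sum: 5.046 + 0.064591145 = 5.1105911 rad/s. 1 deg/s = 0.017453293 rad/s, so 5.1105911 rad/s = 5.1105911 / 0.017453293 = 292.8153 deg/s ≈ 292.8 deg/s (4 s.f.). Final answer: 292.8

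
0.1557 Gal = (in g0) 0.0001588. Check: 1 Gal = 0.01 m/s^2, so 0.1557 Gal = 0.1557 * 0.01 = 0.001557 m/s^2. 1 g0 = 9.80665 m/s^2, so 0.001557 m/s^2 = 0.001557 / 9.80665 = 0.00015876981 g0 ≈ 0.0001588 g0 (4 s.f.).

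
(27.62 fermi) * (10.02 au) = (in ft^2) 0.4456. Check: 1 fermi = 1e-15 m, so 27.62 fermi = 27.62 * 1e-15 = 2.762e-14 m. 1 au = 1.4959787e+11 m, so 10.02 au = 10.02 * 1.4959787e+11 = 1.4989707e+12 m. Combine: 2.762e-14 m * 1.4989707e+12 m = 0.04140157 m^2. 1 ft^2 = 0.09290304 m^2, so 0.04140157 m^2 = 0.04140157 / 0.09290304 = 0.44564279 ft^2 ≈ 0.4456 ft^2 (4 s.f.).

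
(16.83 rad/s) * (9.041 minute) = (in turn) 16.83 rad/s is already in rad/s. 1 minute = 60 s, so 9.041 minute = 9.041 * 60 = 542.46 s. Combine: 16.83 rad/s * 542.46 s = 9129.6018 rad. 1 turn = 6.2831853 rad, so 9129.6018 rad = 9129.6018 / 6.2831853 = 1453.0213 turn ≈ 1453 turn (4 s.f.). Final answer: 1453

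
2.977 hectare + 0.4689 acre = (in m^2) 3.167e+04. Check: 1 hectare = 10000 m^2, so 2.977 hectare = 2.977 * 10000 = 29770 m^2. 1 acre = 4046.8564 m^2, so 0.4689 acre = 0.4689 * 4046.8564 = 1897.571 m^2. Sum: 29770 + 1897.571 = 31667.571 m^2. Result: 31667.571 m^2 ≈ 3.167e+04 m^2 (4 s.f.).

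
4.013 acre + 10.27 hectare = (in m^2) 1.189e+05. Check: 1 acre = 4046.8564 m^2, so 4.013 acre = 4.013 * 4046.8564 = 16240.035 m^2. 1 hectare = 10000 m^2, so 10.27 hectare = 10.27 * 10000 = 102700 m^2. Sum: 16240.035 + 102700 = 118940.03 m^2. Result: 118940.03 m^2 ≈ 1.189e+05 m^2 (4 s.f.).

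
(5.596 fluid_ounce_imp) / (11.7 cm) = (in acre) 3.358e-07. Check: 1 fluid_ounce_imp = 2.8413063e-05 m^3, so 5.596 fluid_ounce_imp = 5.596 * 2.8413063e-05 = 0.0001589995 m^3. 1 cm = 0.01 m, so 11.7 cm = 11.7 * 0.01 = 0.117 m. Combine: 0.0001589995 m^3 / 0.117 m = 0.0013589701 m^2. 1 acre = 4046.8564 m^2, so 0.0013589701 m^2 = 0.0013589701 / 4046.8564 = 3.3580882e-07 acre ≈ 3.358e-07 acre (4 s.f.).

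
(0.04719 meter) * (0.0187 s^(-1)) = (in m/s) 0.04719 meter = 0.04719 m. 0.0187 s^(-1) = 0.0187 Hz. Combine: 0.04719 m * 0.0187 Hz = 0.000882453 m/s. Result: 0.000882453 m/s ≈ 0.0008825 m/s (4 s.f.). Final answer: 0.0008825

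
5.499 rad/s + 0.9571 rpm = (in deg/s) 320.8. Check: 5.499 rad/s is already in rad/s. 1 rpm = 0.10471976 rad/s, so 0.9571 rpm = 0.9571 * 0.10471976 = 0.10022728 rad/s. Sum: 5.499 + 0.10022728 = 5.5992273 rad/s. 1 deg/s = 0.017453293 rad/s, so 5.5992273 rad/s = 5.5992273 / 0.017453293 = 320.81209 deg/s ≈ 320.8 deg/s (4 s.f.).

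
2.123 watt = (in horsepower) 0.002847. Check: 2.123 watt = 2.123 W. 1 horsepower = 745.69987 W, so 2.123 W = 2.123 / 745.69987 = 0.0028469899 horsepower ≈ 0.002847 horsepower (4 s.f.).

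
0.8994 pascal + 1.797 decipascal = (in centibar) 0.001079. Check: 0.8994 pascal = 0.8994 Pa. 1 decipascal = 0.1 Pa, so 1.797 decipascal = 1.797 * 0.1 = 0.1797 Pa. Sum: 0.8994 + 0.1797 = 1.0791 Pa. 1 centibar = 1000 Pa, so 1.0791 Pa = 1.0791 / 1000 = 0.0010791 centibar ≈ 0.001079 centibar (4 s.f.).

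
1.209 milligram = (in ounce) 4.265e-05. Check: 1 milligram = 1e-06 kg, so 1.209 milligram = 1.209 * 1e-06 = 1.209e-06 kg. 1 ounce = 0.028349523 kg, so 1.209e-06 kg = 1.209e-06 / 0.028349523 = 4.264622e-05 ounce ≈ 4.265e-05 ounce (4 s.f.).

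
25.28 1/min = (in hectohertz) 0.004213. Check: 1 1/min = 0.016666667 Hz, so 25.28 1/min = 25.28 * 0.016666667 = 0.42133333 Hz. 1 hectohertz = 100 Hz, so 0.42133333 Hz = 0.42133333 / 100 = 0.0042133333 hectohertz ≈ 0.004213 hectohertz (4 s.f.).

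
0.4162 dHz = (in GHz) 1 dHz = 0.1 Hz, so 0.4162 dHz = 0.4162 * 0.1 = 0.04162 Hz. 1 GHz = 1e+09 Hz, so 0.04162 Hz = 0.04162 / 1e+09 = 4.162e-11 GHz. Final answer: 4.162e-11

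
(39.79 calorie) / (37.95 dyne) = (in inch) 1.727e+07. Check: 1 calorie = 4.184 J, so 39.79 calorie = 39.79 * 4.184 = 166.48136 J. 1 dyne = 1e-05 N, so 37.95 dyne = 37.95 * 1e-05 = 0.0003795 N. Combine: 166.48136 J / 0.0003795 N = 438686.06 m. 1 inch = 0.0254 m, so 438686.06 m = 438686.06 / 0.0254 = 17271105 inch ≈ 1.727e+07 inch (4 s.f.).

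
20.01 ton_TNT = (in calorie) 1 ton_TNT = 4.184e+09 J, so 20.01 ton_TNT = 20.01 * 4.184e+09 = 8.372184e+10 J. 1 calorie = 4.184 J, so 8.372184e+10 J = 8.372184e+10 / 4.184 = 2.001e+10 calorie. Final answer: 2.001e+10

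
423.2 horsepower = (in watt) 1 horsepower = 745.69987 W, so 423.2 horsepower = 423.2 * 745.69987 = 315580.19 W. 315580.19 W = 315580.19 watt ≈ 3.156e+05 watt (4 s.f.). Final answer: 3.156e+05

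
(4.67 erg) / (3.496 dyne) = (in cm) 1.336. Check: 1 erg = 1e-07 J, so 4.67 erg = 4.67 * 1e-07 = 4.67e-07 J. 1 dyne = 1e-05 N, so 3.496 dyne = 3.496 * 1e-05 = 3.496e-05 N. Combine: 4.67e-07 J / 3.496e-05 N = 0.013358124 m. 1 cm = 0.01 m, so 0.013358124 m = 0.013358124 / 0.01 = 1.3358124 cm ≈ 1.336 cm (4 s.f.).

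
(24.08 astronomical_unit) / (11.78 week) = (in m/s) 1 astronomical_unit = 1.4959787e+11 m, so 24.08 astronomical_unit = 24.08 * 1.4959787e+11 = 3.6023167e+12 m. 1 week = 604800 s, so 11.78 week = 11.78 * 604800 = 7124544 s. Combine: 3.6023167e+12 m / 7124544 s = 505620.67 m/s. Result: 505620.67 m/s ≈ 5.056e+05 m/s (4 s.f.). Final answer: 5.056e+05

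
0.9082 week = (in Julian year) 1 week = 604800 s, so 0.9082 week = 0.9082 * 604800 = 549279.36 s. 1 Julian year = 31557600 s, so 549279.36 s = 549279.36 / 31557600 = 0.017405613 Julian year ≈ 0.01741 Julian year (4 s.f.). Final answer: 0.01741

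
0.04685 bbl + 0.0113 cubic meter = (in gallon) 4.953. Check: 1 bbl = 0.15898729 m^3, so 0.04685 bbl = 0.04685 * 0.15898729 = 0.0074485548 m^3. 0.0113 cubic meter = 0.0113 m^3. Sum: 0.0074485548 + 0.0113 = 0.018748555 m^3. 1 gallon = 0.0037854118 m^3, so 0.018748555 m^3 = 0.018748555 / 0.0037854118 = 4.9528442 gallon ≈ 4.953 gallon (4 s.f.).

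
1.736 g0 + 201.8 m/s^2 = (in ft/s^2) 717.9. Check: 1 g0 = 9.80665 m/s^2, so 1.736 g0 = 1.736 * 9.80665 = 17.024344 m/s^2. 201.8 m/s^2 is already in m/s^2. Sum: 17.024344 + 201.8 = 218.82434 m/s^2. 1 ft/s^2 = 0.3048 m/s^2, so 218.82434 m/s^2 = 218.82434 / 0.3048 = 717.92764 ft/s^2 ≈ 717.9 ft/s^2 (4 s.f.).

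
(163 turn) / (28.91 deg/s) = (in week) 1 turn = 6.2831853 rad, so 163 turn = 163 * 6.2831853 = 1024.1592 rad. 1 deg/s = 0.017453293 rad/s, so 28.91 deg/s = 28.91 * 0.017453293 = 0.50457469 rad/s. Combine: 1024.1592 rad / 0.50457469 rad/s = 2029.7475 s. 1 week = 604800 s, so 2029.7475 s = 2029.7475 / 604800 = 0.003356064 week ≈ 0.003356 week (4 s.f.). Final answer: 0.003356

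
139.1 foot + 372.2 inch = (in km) 1 foot = 0.3048 m, so 139.1 foot = 139.1 * 0.3048 = 42.39768 m. 1 inch = 0.0254 m, so 372.2 inch = 372.2 * 0.0254 = 9.45388 m. Sum: 42.39768 + 9.45388 = 51.85156 m. 1 km = 1000 m, so 51.85156 m = 51.85156 / 1000 = 0.05185156 km ≈ 0.05185 km (4 s.f.). Final answer: 0.05185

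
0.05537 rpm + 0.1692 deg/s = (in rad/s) 1 rpm = 0.10471976 rad/s, so 0.05537 rpm = 0.05537 * 0.10471976 = 0.0057983328 rad/s. 1 deg/s = 0.017453293 rad/s, so 0.1692 deg/s = 0.1692 * 0.017453293 = 0.0029530971 rad/s. Sum: 0.0057983328 + 0.0029530971 = 0.0087514299 rad/s. Result: 0.0087514299 rad/s ≈ 0.008751 rad/s (4 s.f.). Final answer: 0.008751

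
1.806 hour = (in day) 0.07525. Check: 1 hour = 3600 s, so 1.806 hour = 1.806 * 3600 = 6501.6 s. 1 day = 86400 s, so 6501.6 s = 6501.6 / 86400 = 0.07525 day.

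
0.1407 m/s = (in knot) 1 knot = 0.51444444 m/s, so 0.1407 m/s = 0.1407 / 0.51444444 = 0.27349892 knot ≈ 0.2735 knot (4 s.f.). Final answer: 0.2735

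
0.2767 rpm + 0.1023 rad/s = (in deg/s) 7.522. Check: 1 rpm = 0.10471976 rad/s, so 0.2767 rpm = 0.2767 * 0.10471976 = 0.028975956 rad/s. 0.1023 rad/s is already in rad/s. Sum: 0.028975956 + 0.1023 = 0.13127596 rad/s. 1 deg/s = 0.017453293 rad/s, so 0.13127596 rad/s = 0.13127596 / 0.017453293 = 7.5215582 deg/s ≈ 7.522 deg/s (4 s.f.).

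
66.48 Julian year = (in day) 1 Julian year = 31557600 s, so 66.48 Julian year = 66.48 * 31557600 = 2.0979492e+09 s. 1 day = 86400 s, so 2.0979492e+09 s = 2.0979492e+09 / 86400 = 24281.82 day ≈ 2.428e+04 day (4 s.f.). Final answer: 2.428e+04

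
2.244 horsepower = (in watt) 1 horsepower = 745.69987 W, so 2.244 horsepower = 2.244 * 745.69987 = 1673.3505 W. 1673.3505 W = 1673.3505 watt ≈ 1673 watt (4 s.f.). Final answer: 1673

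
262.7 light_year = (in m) 2.485e+18. Check: 1 light_year = 9.4607305e+15 m, so 262.7 light_year = 262.7 * 9.4607305e+15 = 2.4853339e+18 m. Result: 2.4853339e+18 m ≈ 2.485e+18 m (4 s.f.).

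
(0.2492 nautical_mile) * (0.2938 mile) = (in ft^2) 2.349e+06. Check: 1 nautical_mile = 1852 m, so 0.2492 nautical_mile = 0.2492 * 1852 = 461.5184 m. 1 mile = 1609.344 m, so 0.2938 mile = 0.2938 * 1609.344 = 472.82527 m. Combine: 461.5184 m * 472.82527 m = 218217.56 m^2. 1 ft^2 = 0.09290304 m^2, so 218217.56 m^2 = 218217.56 / 0.09290304 = 2348874.3 ft^2 ≈ 2.349e+06 ft^2 (4 s.f.).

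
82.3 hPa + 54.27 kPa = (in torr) 468.8. Check: 1 hPa = 100 Pa, so 82.3 hPa = 82.3 * 100 = 8230 Pa. 1 kPa = 1000 Pa, so 54.27 kPa = 54.27 * 1000 = 54270 Pa. Sum: 8230 + 54270 = 62500 Pa. 1 torr = 133.32237 Pa, so 62500 Pa = 62500 / 133.32237 = 468.78855 torr ≈ 468.8 torr (4 s.f.).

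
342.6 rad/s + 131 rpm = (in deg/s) 2.042e+04. Check: 342.6 rad/s is already in rad/s. 1 rpm = 0.10471976 rad/s, so 131 rpm = 131 * 0.10471976 = 13.718288 rad/s. Sum: 342.6 + 13.718288 = 356.31829 rad/s. 1 deg/s = 0.017453293 rad/s, so 356.31829 rad/s = 356.31829 / 0.017453293 = 20415.534 deg/s ≈ 2.042e+04 deg/s (4 s.f.).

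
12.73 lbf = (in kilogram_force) 5.774. Check: 1 lbf = 4.4482216 N, so 12.73 lbf = 12.73 * 4.4482216 = 56.625861 N. 1 kilogram_force = 9.80665 N, so 56.625861 N = 56.625861 / 9.80665 = 5.7742309 kilogram_force ≈ 5.774 kilogram_force (4 s.f.).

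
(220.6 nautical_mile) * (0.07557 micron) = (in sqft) 0.3323. Check: 1 nautical_mile = 1852 m, so 220.6 nautical_mile = 220.6 * 1852 = 408551.2 m. 1 micron = 1e-06 m, so 0.07557 micron = 0.07557 * 1e-06 = 7.557e-08 m. Combine: 408551.2 m * 7.557e-08 m = 0.030874214 m^2. 1 sqft = 0.09290304 m^2, so 0.030874214 m^2 = 0.030874214 / 0.09290304 = 0.33232728 sqft ≈ 0.3323 sqft (4 s.f.).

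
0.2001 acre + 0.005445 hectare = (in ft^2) 9302. Check: 1 acre = 4046.8564 m^2, so 0.2001 acre = 0.2001 * 4046.8564 = 809.77597 m^2. 1 hectare = 10000 m^2, so 0.005445 hectare = 0.005445 * 10000 = 54.45 m^2. Sum: 809.77597 + 54.45 = 864.22597 m^2. 1 ft^2 = 0.09290304 m^2, so 864.22597 m^2 = 864.22597 / 0.09290304 = 9302.4509 ft^2 ≈ 9302 ft^2 (4 s.f.).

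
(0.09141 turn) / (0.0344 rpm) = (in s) 1 turn = 6.2831853 rad, so 0.09141 turn = 0.09141 * 6.2831853 = 0.57434597 rad. 1 rpm = 0.10471976 rad/s, so 0.0344 rpm = 0.0344 * 0.10471976 = 0.0036023596 rad/s. Combine: 0.57434597 rad / 0.0036023596 rad/s = 159.43605 s. Result: 159.43605 s ≈ 159.4 s (4 s.f.). Final answer: 159.4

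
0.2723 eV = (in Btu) 4.135e-23. Check: 1 eV = 1.6021766e-19 J, so 0.2723 eV = 0.2723 * 1.6021766e-19 = 4.362727e-20 J. 1 Btu = 1055.0559 J, so 4.362727e-20 J = 4.362727e-20 / 1055.0559 = 4.1350673e-23 Btu ≈ 4.135e-23 Btu (4 s.f.).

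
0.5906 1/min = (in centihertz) 0.9843. Check: 1 1/min = 0.016666667 Hz, so 0.5906 1/min = 0.5906 * 0.016666667 = 0.0098433333 Hz. 1 centihertz = 0.01 Hz, so 0.0098433333 Hz = 0.0098433333 / 0.01 = 0.98433333 centihertz ≈ 0.9843 centihertz (4 s.f.).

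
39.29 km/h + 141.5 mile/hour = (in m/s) 1 km/h = 0.27777778 m/s, so 39.29 km/h = 39.29 * 0.27777778 = 10.913889 m/s. 1 mile/hour = 0.44704 m/s, so 141.5 mile/hour = 141.5 * 0.44704 = 63.25616 m/s. Sum: 10.913889 + 63.25616 = 74.170049 m/s. Result: 74.170049 m/s ≈ 74.17 m/s (4 s.f.). Final answer: 74.17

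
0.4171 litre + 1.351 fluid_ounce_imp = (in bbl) 0.002865. Check: 1 litre = 0.001 m^3, so 0.4171 litre = 0.4171 * 0.001 = 0.0004171 m^3. 1 fluid_ounce_imp = 2.8413063e-05 m^3, so 1.351 fluid_ounce_imp = 1.351 * 2.8413063e-05 = 3.8386047e-05 m^3. Sum: 0.0004171 + 3.8386047e-05 = 0.00045548605 m^3. 1 bbl = 0.15898729 m^3, so 0.00045548605 m^3 = 0.00045548605 / 0.15898729 = 0.002864921 bbl ≈ 0.002865 bbl (4 s.f.).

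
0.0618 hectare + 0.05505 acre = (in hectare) 1 hectare = 10000 m^2, so 0.0618 hectare = 0.0618 * 10000 = 618 m^2. 1 acre = 4046.8564 m^2, so 0.05505 acre = 0.05505 * 4046.8564 = 222.77945 m^2. Sum: 618 + 222.77945 = 840.77945 m^2. 1 hectare = 10000 m^2, so 840.77945 m^2 = 840.77945 / 10000 = 0.084077945 hectare ≈ 0.08408 hectare (4 s.f.). Final answer: 0.08408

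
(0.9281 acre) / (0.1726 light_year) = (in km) 2.3e-15. Check: 1 acre = 4046.8564 m^2, so 0.9281 acre = 0.9281 * 4046.8564 = 3755.8874 m^2. 1 light_year = 9.4607305e+15 m, so 0.1726 light_year = 0.1726 * 9.4607305e+15 = 1.6329221e+15 m. Combine: 3755.8874 m^2 / 1.6329221e+15 m = 2.3001021e-12 m. 1 km = 1000 m, so 2.3001021e-12 m = 2.3001021e-12 / 1000 = 2.3001021e-15 km ≈ 2.3e-15 km (4 s.f.).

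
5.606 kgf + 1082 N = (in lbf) 1 kgf = 9.80665 N, so 5.606 kgf = 5.606 * 9.80665 = 54.97608 N. 1082 N is already in N. Sum: 54.97608 + 1082 = 1136.9761 N. 1 lbf = 4.4482216 N, so 1136.9761 N = 1136.9761 / 4.4482216 = 255.60239 lbf ≈ 255.6 lbf (4 s.f.). Final answer: 255.6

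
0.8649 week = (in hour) 145.3. Check: 1 week = 604800 s, so 0.8649 week = 0.8649 * 604800 = 523091.52 s. 1 hour = 3600 s, so 523091.52 s = 523091.52 / 3600 = 145.3032 hour ≈ 145.3 hour (4 s.f.).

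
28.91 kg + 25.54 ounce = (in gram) 2.963e+04. Check: 28.91 kg is already in kg. 1 ounce = 0.028349523 kg, so 25.54 ounce = 25.54 * 0.028349523 = 0.72404682 kg. Sum: 28.91 + 0.72404682 = 29.634047 kg. 1 gram = 0.001 kg, so 29.634047 kg = 29.634047 / 0.001 = 29634.047 gram ≈ 2.963e+04 gram (4 s.f.).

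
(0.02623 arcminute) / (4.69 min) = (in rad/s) 2.711e-08. Check: 1 arcminute = 0.00029088821 rad, so 0.02623 arcminute = 0.02623 * 0.00029088821 = 7.6299977e-06 rad. 1 min = 60 s, so 4.69 min = 4.69 * 60 = 281.4 s. Combine: 7.6299977e-06 rad / 281.4 s = 2.711442e-08 rad/s. Result: 2.711442e-08 rad/s ≈ 2.711e-08 rad/s (4 s.f.).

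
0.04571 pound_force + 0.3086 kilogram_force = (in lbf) 0.7261. Check: 1 pound_force = 4.4482216 N, so 0.04571 pound_force = 0.04571 * 4.4482216 = 0.20332821 N. 1 kilogram_force = 9.80665 N, so 0.3086 kilogram_force = 0.3086 * 9.80665 = 3.0263322 N. Sum: 0.20332821 + 3.0263322 = 3.2296604 N. 1 lbf = 4.4482216 N, so 3.2296604 N = 3.2296604 / 4.4482216 = 0.72605654 lbf ≈ 0.7261 lbf (4 s.f.).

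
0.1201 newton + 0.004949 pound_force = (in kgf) 0.1201 newton = 0.1201 N. 1 pound_force = 4.4482216 N, so 0.004949 pound_force = 0.004949 * 4.4482216 = 0.022014249 N. Sum: 0.1201 + 0.022014249 = 0.14211425 N. 1 kgf = 9.80665 N, so 0.14211425 N = 0.14211425 / 9.80665 = 0.01449162 kgf ≈ 0.01449 kgf (4 s.f.). Final answer: 0.01449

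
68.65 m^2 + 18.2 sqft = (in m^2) 70.34. Check: 68.65 m^2 is already in m^2. 1 sqft = 0.09290304 m^2, so 18.2 sqft = 18.2 * 0.09290304 = 1.6908353 m^2. Sum: 68.65 + 1.6908353 = 70.340835 m^2. Result: 70.340835 m^2 ≈ 70.34 m^2 (4 s.f.).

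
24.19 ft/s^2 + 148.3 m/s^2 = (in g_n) 1 ft/s^2 = 0.3048 m/s^2, so 24.19 ft/s^2 = 24.19 * 0.3048 = 7.373112 m/s^2. 148.3 m/s^2 is already in m/s^2. Sum: 7.373112 + 148.3 = 155.67311 m/s^2. 1 g_n = 9.80665 m/s^2, so 155.67311 m/s^2 = 155.67311 / 9.80665 = 15.87424 g_n ≈ 15.87 g_n (4 s.f.). Final answer: 15.87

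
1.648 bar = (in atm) 1.626. Check: 1 bar = 100000 Pa, so 1.648 bar = 1.648 * 100000 = 164800 Pa. 1 atm = 101325 Pa, so 164800 Pa = 164800 / 101325 = 1.6264495 atm ≈ 1.626 atm (4 s.f.).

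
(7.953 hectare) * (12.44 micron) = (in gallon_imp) 217.6. Check: 1 hectare = 10000 m^2, so 7.953 hectare = 7.953 * 10000 = 79530 m^2. 1 micron = 1e-06 m, so 12.44 micron = 12.44 * 1e-06 = 1.244e-05 m. Combine: 79530 m^2 * 1.244e-05 m = 0.9893532 m^3. 1 gallon_imp = 0.00454609 m^3, so 0.9893532 m^3 = 0.9893532 / 0.00454609 = 217.62728 gallon_imp ≈ 217.6 gallon_imp (4 s.f.).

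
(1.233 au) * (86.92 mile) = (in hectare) 2.58e+12. Check: 1 au = 1.4959787e+11 m, so 1.233 au = 1.233 * 1.4959787e+11 = 1.8445417e+11 m. 1 mile = 1609.344 m, so 86.92 mile = 86.92 * 1609.344 = 139884.18 m. Combine: 1.8445417e+11 m * 139884.18 m = 2.5802221e+16 m^2. 1 hectare = 10000 m^2, so 2.5802221e+16 m^2 = 2.5802221e+16 / 10000 = 2.5802221e+12 hectare ≈ 2.58e+12 hectare (4 s.f.).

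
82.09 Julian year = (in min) 4.318e+07. Check: 1 Julian year = 31557600 s, so 82.09 Julian year = 82.09 * 31557600 = 2.5905634e+09 s. 1 min = 60 s, so 2.5905634e+09 s = 2.5905634e+09 / 60 = 43176056 min ≈ 4.318e+07 min (4 s.f.).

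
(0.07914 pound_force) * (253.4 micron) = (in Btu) 8.455e-08. Check: 1 pound_force = 4.4482216 N, so 0.07914 pound_force = 0.07914 * 4.4482216 = 0.35203226 N. 1 micron = 1e-06 m, so 253.4 micron = 253.4 * 1e-06 = 0.0002534 m. Combine: 0.35203226 N * 0.0002534 m = 8.9204974e-05 J. 1 Btu = 1055.0559 J, so 8.9204974e-05 J = 8.9204974e-05 / 1055.0559 = 8.4550002e-08 Btu ≈ 8.455e-08 Btu (4 s.f.).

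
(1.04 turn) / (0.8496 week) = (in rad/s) 1 turn = 6.2831853 rad, so 1.04 turn = 1.04 * 6.2831853 = 6.5345127 rad. 1 week = 604800 s, so 0.8496 week = 0.8496 * 604800 = 513838.08 s. Combine: 6.5345127 rad / 513838.08 s = 1.2717066e-05 rad/s. Result: 1.2717066e-05 rad/s ≈ 1.272e-05 rad/s (4 s.f.). Final answer: 1.272e-05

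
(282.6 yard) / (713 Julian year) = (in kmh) 4.134e-08. Check: 1 yard = 0.9144 m, so 282.6 yard = 282.6 * 0.9144 = 258.40944 m. 1 Julian year = 31557600 s, so 713 Julian year = 713 * 31557600 = 2.2500569e+10 s. Combine: 258.40944 m / 2.2500569e+10 s = 1.1484574e-08 m/s. 1 kmh = 0.27777778 m/s, so 1.1484574e-08 m/s = 1.1484574e-08 / 0.27777778 = 4.1344465e-08 kmh ≈ 4.134e-08 kmh (4 s.f.).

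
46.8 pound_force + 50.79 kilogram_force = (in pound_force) 158.8. Check: 1 pound_force = 4.4482216 N, so 46.8 pound_force = 46.8 * 4.4482216 = 208.17677 N. 1 kilogram_force = 9.80665 N, so 50.79 kilogram_force = 50.79 * 9.80665 = 498.07975 N. Sum: 208.17677 + 498.07975 = 706.25653 N. 1 pound_force = 4.4482216 N, so 706.25653 N = 706.25653 / 4.4482216 = 158.77278 pound_force ≈ 158.8 pound_force (4 s.f.).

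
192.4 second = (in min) 192.4 second = 192.4 s. 1 min = 60 s, so 192.4 s = 192.4 / 60 = 3.2066667 min ≈ 3.207 min (4 s.f.). Final answer: 3.207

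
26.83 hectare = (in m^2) 1 hectare = 10000 m^2, so 26.83 hectare = 26.83 * 10000 = 268300 m^2. Result: 268300 m^2 ≈ 2.683e+05 m^2 (4 s.f.). Final answer: 2.683e+05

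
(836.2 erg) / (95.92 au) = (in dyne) 1 erg = 1e-07 J, so 836.2 erg = 836.2 * 1e-07 = 8.362e-05 J. 1 au = 1.4959787e+11 m, so 95.92 au = 95.92 * 1.4959787e+11 = 1.4349428e+13 m. Combine: 8.362e-05 J / 1.4349428e+13 m = 5.8274101e-18 N. 1 dyne = 1e-05 N, so 5.8274101e-18 N = 5.8274101e-18 / 1e-05 = 5.8274101e-13 dyne ≈ 5.827e-13 dyne (4 s.f.). Final answer: 5.827e-13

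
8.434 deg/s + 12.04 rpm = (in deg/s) 1 deg/s = 0.017453293 rad/s, so 8.434 deg/s = 8.434 * 0.017453293 = 0.14720107 rad/s. 1 rpm = 0.10471976 rad/s, so 12.04 rpm = 12.04 * 0.10471976 = 1.2608259 rad/s. Sum: 0.14720107 + 1.2608259 = 1.4080269 rad/s. 1 deg/s = 0.017453293 rad/s, so 1.4080269 rad/s = 1.4080269 / 0.017453293 = 80.674 deg/s ≈ 80.67 deg/s (4 s.f.). Final answer: 80.67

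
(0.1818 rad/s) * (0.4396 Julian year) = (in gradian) 0.1818 rad/s is already in rad/s. 1 Julian year = 31557600 s, so 0.4396 Julian year = 0.4396 * 31557600 = 13872721 s. Combine: 0.1818 rad/s * 13872721 s = 2522060.7 rad. 1 gradian = 0.015707963 rad, so 2522060.7 rad = 2522060.7 / 0.015707963 = 1.6055937e+08 gradian ≈ 1.606e+08 gradian (4 s.f.). Final answer: 1.606e+08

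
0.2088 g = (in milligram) 1 g = 0.001 kg, so 0.2088 g = 0.2088 * 0.001 = 0.0002088 kg. 1 milligram = 1e-06 kg, so 0.0002088 kg = 0.0002088 / 1e-06 = 208.8 milligram. Final answer: 208.8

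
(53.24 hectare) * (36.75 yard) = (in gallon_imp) 3.935e+09. Check: 1 hectare = 10000 m^2, so 53.24 hectare = 53.24 * 10000 = 532400 m^2. 1 yard = 0.9144 m, so 36.75 yard = 36.75 * 0.9144 = 33.6042 m. Combine: 532400 m^2 * 33.6042 m = 17890876 m^3. 1 gallon_imp = 0.00454609 m^3, so 17890876 m^3 = 17890876 / 0.00454609 = 3.9354426e+09 gallon_imp ≈ 3.935e+09 gallon_imp (4 s.f.).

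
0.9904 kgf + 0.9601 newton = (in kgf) 1 kgf = 9.80665 N, so 0.9904 kgf = 0.9904 * 9.80665 = 9.7125062 N. 0.9601 newton = 0.9601 N. Sum: 9.7125062 + 0.9601 = 10.672606 N. 1 kgf = 9.80665 N, so 10.672606 N = 10.672606 / 9.80665 = 1.088303 kgf ≈ 1.088 kgf (4 s.f.). Final answer: 1.088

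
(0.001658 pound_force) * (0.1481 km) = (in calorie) 0.2611. Check: 1 pound_force = 4.4482216 N, so 0.001658 pound_force = 0.001658 * 4.4482216 = 0.0073751514 N. 1 km = 1000 m, so 0.1481 km = 0.1481 * 1000 = 148.1 m. Combine: 0.0073751514 N * 148.1 m = 1.0922599 J. 1 calorie = 4.184 J, so 1.0922599 J = 1.0922599 / 4.184 = 0.26105639 calorie ≈ 0.2611 calorie (4 s.f.).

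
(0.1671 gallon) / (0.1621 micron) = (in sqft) 4.2e+04. Check: 1 gallon = 0.0037854118 m^3, so 0.1671 gallon = 0.1671 * 0.0037854118 = 0.00063254231 m^3. 1 micron = 1e-06 m, so 0.1621 micron = 0.1621 * 1e-06 = 1.621e-07 m. Combine: 0.00063254231 m^3 / 1.621e-07 m = 3902.1734 m^2. 1 sqft = 0.09290304 m^2, so 3902.1734 m^2 = 3902.1734 / 0.09290304 = 42002.645 sqft ≈ 4.2e+04 sqft (4 s.f.).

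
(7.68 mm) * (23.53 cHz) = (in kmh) 1 mm = 0.001 m, so 7.68 mm = 7.68 * 0.001 = 0.00768 m. 1 cHz = 0.01 Hz, so 23.53 cHz = 23.53 * 0.01 = 0.2353 Hz. Combine: 0.00768 m * 0.2353 Hz = 0.001807104 m/s. 1 kmh = 0.27777778 m/s, so 0.001807104 m/s = 0.001807104 / 0.27777778 = 0.0065055744 kmh ≈ 0.006506 kmh (4 s.f.). Final answer: 0.006506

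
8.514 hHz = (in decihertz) 8514. Check: 1 hHz = 100 Hz, so 8.514 hHz = 8.514 * 100 = 851.4 Hz. 1 decihertz = 0.1 Hz, so 851.4 Hz = 851.4 / 0.1 = 8514 decihertz.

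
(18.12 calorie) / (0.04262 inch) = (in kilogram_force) 1 calorie = 4.184 J, so 18.12 calorie = 18.12 * 4.184 = 75.81408 J. 1 inch = 0.0254 m, so 0.04262 inch = 0.04262 * 0.0254 = 0.001082548 m. Combine: 75.81408 J / 0.001082548 m = 70032.996 N. 1 kilogram_force = 9.80665 N, so 70032.996 N = 70032.996 / 9.80665 = 7141.3782 kilogram_force ≈ 7141 kilogram_force (4 s.f.). Final answer: 7141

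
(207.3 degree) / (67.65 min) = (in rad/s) 0.0008914. Check: 1 degree = 0.017453293 rad, so 207.3 degree = 207.3 * 0.017453293 = 3.6180675 rad. 1 min = 60 s, so 67.65 min = 67.65 * 60 = 4059 s. Combine: 3.6180675 rad / 4059 s = 0.00089136919 rad/s. Result: 0.00089136919 rad/s ≈ 0.0008914 rad/s (4 s.f.).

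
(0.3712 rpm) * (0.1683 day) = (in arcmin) 1 rpm = 0.10471976 rad/s, so 0.3712 rpm = 0.3712 * 0.10471976 = 0.038871973 rad/s. 1 day = 86400 s, so 0.1683 day = 0.1683 * 86400 = 14541.12 s. Combine: 0.038871973 rad/s * 14541.12 s = 565.24203 rad. 1 arcmin = 0.00029088821 rad, so 565.24203 rad = 565.24203 / 0.00029088821 = 1943158.9 arcmin ≈ 1.943e+06 arcmin (4 s.f.). Final answer: 1.943e+06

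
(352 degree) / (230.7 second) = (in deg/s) 1.526. Check: 1 degree = 0.017453293 rad, so 352 degree = 352 * 0.017453293 = 6.143559 rad. 230.7 second = 230.7 s. Combine: 6.143559 rad / 230.7 s = 0.026630078 rad/s. 1 deg/s = 0.017453293 rad/s, so 0.026630078 rad/s = 0.026630078 / 0.017453293 = 1.5257911 deg/s ≈ 1.526 deg/s (4 s.f.).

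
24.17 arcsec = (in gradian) 0.00746. Check: 1 arcsec = 4.8481368e-06 rad, so 24.17 arcsec = 24.17 * 4.8481368e-06 = 0.00011717947 rad. 1 gradian = 0.015707963 rad, so 0.00011717947 rad = 0.00011717947 / 0.015707963 = 0.0074598765 gradian ≈ 0.00746 gradian (4 s.f.).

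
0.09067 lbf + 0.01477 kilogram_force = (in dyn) 1 lbf = 4.4482216 N, so 0.09067 lbf = 0.09067 * 4.4482216 = 0.40332025 N. 1 kilogram_force = 9.80665 N, so 0.01477 kilogram_force = 0.01477 * 9.80665 = 0.14484422 N. Sum: 0.40332025 + 0.14484422 = 0.54816447 N. 1 dyn = 1e-05 N, so 0.54816447 N = 0.54816447 / 1e-05 = 54816.447 dyn ≈ 5.482e+04 dyn (4 s.f.). Final answer: 5.482e+04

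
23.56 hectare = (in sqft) 1 hectare = 10000 m^2, so 23.56 hectare = 23.56 * 10000 = 235600 m^2. 1 sqft = 0.09290304 m^2, so 235600 m^2 = 235600 / 0.09290304 = 2535977.3 sqft ≈ 2.536e+06 sqft (4 s.f.). Final answer: 2.536e+06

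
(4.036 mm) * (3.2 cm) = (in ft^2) 1 mm = 0.001 m, so 4.036 mm = 4.036 * 0.001 = 0.004036 m. 1 cm = 0.01 m, so 3.2 cm = 3.2 * 0.01 = 0.032 m. Combine: 0.004036 m * 0.032 m = 0.000129152 m^2. 1 ft^2 = 0.09290304 m^2, so 0.000129152 m^2 = 0.000129152 / 0.09290304 = 0.0013901806 ft^2 ≈ 0.00139 ft^2 (4 s.f.). Final answer: 0.00139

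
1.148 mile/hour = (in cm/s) 51.32. Check: 1 mile/hour = 0.44704 m/s, so 1.148 mile/hour = 1.148 * 0.44704 = 0.51320192 m/s. 1 cm/s = 0.01 m/s, so 0.51320192 m/s = 0.51320192 / 0.01 = 51.320192 cm/s ≈ 51.32 cm/s (4 s.f.).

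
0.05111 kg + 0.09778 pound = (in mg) 0.05111 kg is already in kg. 1 pound = 0.45359237 kg, so 0.09778 pound = 0.09778 * 0.45359237 = 0.044352262 kg. Sum: 0.05111 + 0.044352262 = 0.095462262 kg. 1 mg = 1e-06 kg, so 0.095462262 kg = 0.095462262 / 1e-06 = 95462.262 mg ≈ 9.546e+04 mg (4 s.f.). Final answer: 9.546e+04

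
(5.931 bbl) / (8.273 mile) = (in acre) 1 bbl = 0.15898729 m^3, so 5.931 bbl = 5.931 * 0.15898729 = 0.94295365 m^3. 1 mile = 1609.344 m, so 8.273 mile = 8.273 * 1609.344 = 13314.103 m. Combine: 0.94295365 m^3 / 13314.103 m = 7.0823671e-05 m^2. 1 acre = 4046.8564 m^2, so 7.0823671e-05 m^2 = 7.0823671e-05 / 4046.8564 = 1.750091e-08 acre ≈ 1.75e-08 acre (4 s.f.). Final answer: 1.75e-08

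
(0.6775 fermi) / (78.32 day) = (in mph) 2.24e-22. Check: 1 fermi = 1e-15 m, so 0.6775 fermi = 0.6775 * 1e-15 = 6.775e-16 m. 1 day = 86400 s, so 78.32 day = 78.32 * 86400 = 6766848 s. Combine: 6.775e-16 m / 6766848 s = 1.0012047e-22 m/s. 1 mph = 0.44704 m/s, so 1.0012047e-22 m/s = 1.0012047e-22 / 0.44704 = 2.2396311e-22 mph ≈ 2.24e-22 mph (4 s.f.).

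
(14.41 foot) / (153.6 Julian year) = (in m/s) 9.061e-10. Check: 1 foot = 0.3048 m, so 14.41 foot = 14.41 * 0.3048 = 4.392168 m. 1 Julian year = 31557600 s, so 153.6 Julian year = 153.6 * 31557600 = 4.8472474e+09 s. Combine: 4.392168 m / 4.8472474e+09 s = 9.0611592e-10 m/s. Result: 9.0611592e-10 m/s ≈ 9.061e-10 m/s (4 s.f.).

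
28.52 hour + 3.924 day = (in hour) 1 hour = 3600 s, so 28.52 hour = 28.52 * 3600 = 102672 s. 1 day = 86400 s, so 3.924 day = 3.924 * 86400 = 339033.6 s. Sum: 102672 + 339033.6 = 441705.6 s. 1 hour = 3600 s, so 441705.6 s = 441705.6 / 3600 = 122.696 hour ≈ 122.7 hour (4 s.f.). Final answer: 122.7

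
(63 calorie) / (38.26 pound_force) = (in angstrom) 1 calorie = 4.184 J, so 63 calorie = 63 * 4.184 = 263.592 J. 1 pound_force = 4.4482216 N, so 38.26 pound_force = 38.26 * 4.4482216 = 170.18896 N. Combine: 263.592 J / 170.18896 N = 1.5488196 m. 1 angstrom = 1e-10 m, so 1.5488196 m = 1.5488196 / 1e-10 = 1.5488196e+10 angstrom ≈ 1.549e+10 angstrom (4 s.f.). Final answer: 1.549e+10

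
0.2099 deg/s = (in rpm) 1 deg/s = 0.017453293 rad/s, so 0.2099 deg/s = 0.2099 * 0.017453293 = 0.0036634461 rad/s. 1 rpm = 0.10471976 rad/s, so 0.0036634461 rad/s = 0.0036634461 / 0.10471976 = 0.034983333 rpm ≈ 0.03498 rpm (4 s.f.). Final answer: 0.03498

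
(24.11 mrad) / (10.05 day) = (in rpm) 2.651e-07. Check: 1 mrad = 0.001 rad, so 24.11 mrad = 24.11 * 0.001 = 0.02411 rad. 1 day = 86400 s, so 10.05 day = 10.05 * 86400 = 868320 s. Combine: 0.02411 rad / 868320 s = 2.7766261e-08 rad/s. 1 rpm = 0.10471976 rad/s, so 2.7766261e-08 rad/s = 2.7766261e-08 / 0.10471976 = 2.6514826e-07 rpm ≈ 2.651e-07 rpm (4 s.f.).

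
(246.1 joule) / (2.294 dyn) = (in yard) 1.173e+07. Check: 246.1 joule = 246.1 J. 1 dyn = 1e-05 N, so 2.294 dyn = 2.294 * 1e-05 = 2.294e-05 N. Combine: 246.1 J / 2.294e-05 N = 10727986 m. 1 yard = 0.9144 m, so 10727986 m = 10727986 / 0.9144 = 11732268 yard ≈ 1.173e+07 yard (4 s.f.).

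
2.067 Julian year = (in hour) 1.812e+04. Check: 1 Julian year = 31557600 s, so 2.067 Julian year = 2.067 * 31557600 = 65229559 s. 1 hour = 3600 s, so 65229559 s = 65229559 / 3600 = 18119.322 hour ≈ 1.812e+04 hour (4 s.f.).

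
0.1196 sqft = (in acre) 1 sqft = 0.09290304 m^2, so 0.1196 sqft = 0.1196 * 0.09290304 = 0.011111204 m^2. 1 acre = 4046.8564 m^2, so 0.011111204 m^2 = 0.011111204 / 4046.8564 = 2.7456382e-06 acre ≈ 2.746e-06 acre (4 s.f.). Final answer: 2.746e-06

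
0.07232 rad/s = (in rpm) 0.6906. Check: 1 rpm = 0.10471976 rad/s, so 0.07232 rad/s = 0.07232 / 0.10471976 = 0.69060513 rpm ≈ 0.6906 rpm (4 s.f.).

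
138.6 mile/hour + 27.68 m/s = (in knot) 1 mile/hour = 0.44704 m/s, so 138.6 mile/hour = 138.6 * 0.44704 = 61.959744 m/s. 27.68 m/s is already in m/s. Sum: 61.959744 + 27.68 = 89.639744 m/s. 1 knot = 0.51444444 m/s, so 89.639744 m/s = 89.639744 / 0.51444444 = 174.24572 knot ≈ 174.2 knot (4 s.f.). Final answer: 174.2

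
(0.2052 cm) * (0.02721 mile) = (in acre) 1 cm = 0.01 m, so 0.2052 cm = 0.2052 * 0.01 = 0.002052 m. 1 mile = 1609.344 m, so 0.02721 mile = 0.02721 * 1609.344 = 43.79025 m. Combine: 0.002052 m * 43.79025 m = 0.089857593 m^2. 1 acre = 4046.8564 m^2, so 0.089857593 m^2 = 0.089857593 / 4046.8564 = 2.2204295e-05 acre ≈ 2.22e-05 acre (4 s.f.). Final answer: 2.22e-05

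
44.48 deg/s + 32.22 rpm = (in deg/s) 237.8. Check: 1 deg/s = 0.017453293 rad/s, so 44.48 deg/s = 44.48 * 0.017453293 = 0.77632245 rad/s. 1 rpm = 0.10471976 rad/s, so 32.22 rpm = 32.22 * 0.10471976 = 3.3740705 rad/s. Sum: 0.77632245 + 3.3740705 = 4.150393 rad/s. 1 deg/s = 0.017453293 rad/s, so 4.150393 rad/s = 4.150393 / 0.017453293 = 237.8 deg/s.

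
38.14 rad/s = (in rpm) 1 rpm = 0.10471976 rad/s, so 38.14 rad/s = 38.14 / 0.10471976 = 364.21017 rpm ≈ 364.2 rpm (4 s.f.). Final answer: 364.2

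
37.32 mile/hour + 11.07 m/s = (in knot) 53.95. Check: 1 mile/hour = 0.44704 m/s, so 37.32 mile/hour = 37.32 * 0.44704 = 16.683533 m/s. 11.07 m/s is already in m/s. Sum: 16.683533 + 11.07 = 27.753533 m/s. 1 knot = 0.51444444 m/s, so 27.753533 m/s = 27.753533 / 0.51444444 = 53.948552 knot ≈ 53.95 knot (4 s.f.).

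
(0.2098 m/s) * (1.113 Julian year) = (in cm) 7.369e+08. Check: 0.2098 m/s is already in m/s. 1 Julian year = 31557600 s, so 1.113 Julian year = 1.113 * 31557600 = 35123609 s. Combine: 0.2098 m/s * 35123609 s = 7368933.1 m. 1 cm = 0.01 m, so 7368933.1 m = 7368933.1 / 0.01 = 7.3689331e+08 cm ≈ 7.369e+08 cm (4 s.f.).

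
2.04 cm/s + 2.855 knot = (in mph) 1 cm/s = 0.01 m/s, so 2.04 cm/s = 2.04 * 0.01 = 0.0204 m/s. 1 knot = 0.51444444 m/s, so 2.855 knot = 2.855 * 0.51444444 = 1.4687389 m/s. Sum: 0.0204 + 1.4687389 = 1.4891389 m/s. 1 mph = 0.44704 m/s, so 1.4891389 m/s = 1.4891389 / 0.44704 = 3.3311088 mph ≈ 3.331 mph (4 s.f.). Final answer: 3.331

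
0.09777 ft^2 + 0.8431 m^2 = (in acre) 0.0002106. Check: 1 ft^2 = 0.09290304 m^2, so 0.09777 ft^2 = 0.09777 * 0.09290304 = 0.0090831302 m^2. 0.8431 m^2 is already in m^2. Sum: 0.0090831302 + 0.8431 = 0.85218313 m^2. 1 acre = 4046.8564 m^2, so 0.85218313 m^2 = 0.85218313 / 4046.8564 = 0.00021057904 acre ≈ 0.0002106 acre (4 s.f.).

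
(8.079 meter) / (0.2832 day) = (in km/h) 0.001189. Check: 8.079 meter = 8.079 m. 1 day = 86400 s, so 0.2832 day = 0.2832 * 86400 = 24468.48 s. Combine: 8.079 m / 24468.48 s = 0.00033017989 m/s. 1 km/h = 0.27777778 m/s, so 0.00033017989 m/s = 0.00033017989 / 0.27777778 = 0.0011886476 km/h ≈ 0.001189 km/h (4 s.f.).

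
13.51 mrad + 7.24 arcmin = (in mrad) 1 mrad = 0.001 rad, so 13.51 mrad = 13.51 * 0.001 = 0.01351 rad. 1 arcmin = 0.00029088821 rad, so 7.24 arcmin = 7.24 * 0.00029088821 = 0.0021060306 rad. Sum: 0.01351 + 0.0021060306 = 0.015616031 rad. 1 mrad = 0.001 rad, so 0.015616031 rad = 0.015616031 / 0.001 = 15.616031 mrad ≈ 15.62 mrad (4 s.f.). Final answer: 15.62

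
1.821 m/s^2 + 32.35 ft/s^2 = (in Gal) 1168. Check: 1.821 m/s^2 is already in m/s^2. 1 ft/s^2 = 0.3048 m/s^2, so 32.35 ft/s^2 = 32.35 * 0.3048 = 9.86028 m/s^2. Sum: 1.821 + 9.86028 = 11.68128 m/s^2. 1 Gal = 0.01 m/s^2, so 11.68128 m/s^2 = 11.68128 / 0.01 = 1168.128 Gal ≈ 1168 Gal (4 s.f.).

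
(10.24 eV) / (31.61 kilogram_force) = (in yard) 1 eV = 1.6021766e-19 J, so 10.24 eV = 10.24 * 1.6021766e-19 = 1.6406289e-18 J. 1 kilogram_force = 9.80665 N, so 31.61 kilogram_force = 31.61 * 9.80665 = 309.98821 N. Combine: 1.6406289e-18 J / 309.98821 N = 5.2925526e-21 m. 1 yard = 0.9144 m, so 5.2925526e-21 m = 5.2925526e-21 / 0.9144 = 5.7880059e-21 yard ≈ 5.788e-21 yard (4 s.f.). Final answer: 5.788e-21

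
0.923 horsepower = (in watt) 688.3. Check: 1 horsepower = 745.69987 W, so 0.923 horsepower = 0.923 * 745.69987 = 688.28098 W. 688.28098 W = 688.28098 watt ≈ 688.3 watt (4 s.f.).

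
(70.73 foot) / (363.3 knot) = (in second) 1 foot = 0.3048 m, so 70.73 foot = 70.73 * 0.3048 = 21.558504 m. 1 knot = 0.51444444 m/s, so 363.3 knot = 363.3 * 0.51444444 = 186.89767 m/s. Combine: 21.558504 m / 186.89767 m/s = 0.11534924 s. 0.11534924 s = 0.11534924 second ≈ 0.1153 second (4 s.f.). Final answer: 0.1153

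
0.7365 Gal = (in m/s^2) 1 Gal = 0.01 m/s^2, so 0.7365 Gal = 0.7365 * 0.01 = 0.007365 m/s^2. Result: 0.007365 m/s^2. Final answer: 0.007365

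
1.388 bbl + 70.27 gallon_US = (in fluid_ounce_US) 1 bbl = 0.15898729 m^3, so 1.388 bbl = 1.388 * 0.15898729 = 0.22067437 m^3. 1 gallon_US = 0.0037854118 m^3, so 70.27 gallon_US = 70.27 * 0.0037854118 = 0.26600089 m^3. Sum: 0.22067437 + 0.26600089 = 0.48667525 m^3. 1 fluid_ounce_US = 2.957353e-05 m^3, so 0.48667525 m^3 = 0.48667525 / 2.957353e-05 = 16456.448 fluid_ounce_US ≈ 1.646e+04 fluid_ounce_US (4 s.f.). Final answer: 1.646e+04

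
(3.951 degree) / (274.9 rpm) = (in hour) 1 degree = 0.017453293 rad, so 3.951 degree = 3.951 * 0.017453293 = 0.068957959 rad. 1 rpm = 0.10471976 rad/s, so 274.9 rpm = 274.9 * 0.10471976 = 28.787461 rad/s. Combine: 0.068957959 rad / 28.787461 rad/s = 0.0023954165 s. 1 hour = 3600 s, so 0.0023954165 s = 0.0023954165 / 3600 = 6.6539348e-07 hour ≈ 6.654e-07 hour (4 s.f.). Final answer: 6.654e-07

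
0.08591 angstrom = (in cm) 1 angstrom = 1e-10 m, so 0.08591 angstrom = 0.08591 * 1e-10 = 8.591e-12 m. 1 cm = 0.01 m, so 8.591e-12 m = 8.591e-12 / 0.01 = 8.591e-10 cm. Final answer: 8.591e-10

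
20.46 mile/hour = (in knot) 17.78. Check: 1 mile/hour = 0.44704 m/s, so 20.46 mile/hour = 20.46 * 0.44704 = 9.1464384 m/s. 1 knot = 0.51444444 m/s, so 9.1464384 m/s = 9.1464384 / 0.51444444 = 17.779254 knot ≈ 17.78 knot (4 s.f.).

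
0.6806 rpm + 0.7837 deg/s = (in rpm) 1 rpm = 0.10471976 rad/s, so 0.6806 rpm = 0.6806 * 0.10471976 = 0.071272265 rad/s. 1 deg/s = 0.017453293 rad/s, so 0.7837 deg/s = 0.7837 * 0.017453293 = 0.013678145 rad/s. Sum: 0.071272265 + 0.013678145 = 0.084950411 rad/s. 1 rpm = 0.10471976 rad/s, so 0.084950411 rad/s = 0.084950411 / 0.10471976 = 0.81121667 rpm ≈ 0.8112 rpm (4 s.f.). Final answer: 0.8112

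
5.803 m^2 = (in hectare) 0.0005803. Check: 1 hectare = 10000 m^2, so 5.803 m^2 = 5.803 / 10000 = 0.0005803 hectare.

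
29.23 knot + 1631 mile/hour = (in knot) 1 knot = 0.51444444 m/s, so 29.23 knot = 29.23 * 0.51444444 = 15.037211 m/s. 1 mile/hour = 0.44704 m/s, so 1631 mile/hour = 1631 * 0.44704 = 729.12224 m/s. Sum: 15.037211 + 729.12224 = 744.15945 m/s. 1 knot = 0.51444444 m/s, so 744.15945 m/s = 744.15945 / 0.51444444 = 1446.5303 knot ≈ 1447 knot (4 s.f.). Final answer: 1447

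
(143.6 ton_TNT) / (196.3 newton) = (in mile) 1.902e+06. Check: 1 ton_TNT = 4.184e+09 J, so 143.6 ton_TNT = 143.6 * 4.184e+09 = 6.008224e+11 J. 196.3 newton = 196.3 N. Combine: 6.008224e+11 J / 196.3 N = 3.0607356e+09 m. 1 mile = 1609.344 m, so 3.0607356e+09 m = 3.0607356e+09 / 1609.344 = 1901852.9 mile ≈ 1.902e+06 mile (4 s.f.).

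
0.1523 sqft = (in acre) 1 sqft = 0.09290304 m^2, so 0.1523 sqft = 0.1523 * 0.09290304 = 0.014149133 m^2. 1 acre = 4046.8564 m^2, so 0.014149133 m^2 = 0.014149133 / 4046.8564 = 3.4963269e-06 acre ≈ 3.496e-06 acre (4 s.f.). Final answer: 3.496e-06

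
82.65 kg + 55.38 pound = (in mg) 82.65 kg is already in kg. 1 pound = 0.45359237 kg, so 55.38 pound = 55.38 * 0.45359237 = 25.119945 kg. Sum: 82.65 + 25.119945 = 107.76995 kg. 1 mg = 1e-06 kg, so 107.76995 kg = 107.76995 / 1e-06 = 1.0776995e+08 mg ≈ 1.078e+08 mg (4 s.f.). Final answer: 1.078e+08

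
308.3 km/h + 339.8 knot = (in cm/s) 1 km/h = 0.27777778 m/s, so 308.3 km/h = 308.3 * 0.27777778 = 85.638889 m/s. 1 knot = 0.51444444 m/s, so 339.8 knot = 339.8 * 0.51444444 = 174.80822 m/s. Sum: 85.638889 + 174.80822 = 260.44711 m/s. 1 cm/s = 0.01 m/s, so 260.44711 m/s = 260.44711 / 0.01 = 26044.711 cm/s ≈ 2.604e+04 cm/s (4 s.f.). Final answer: 2.604e+04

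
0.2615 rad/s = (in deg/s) 1 deg/s = 0.017453293 rad/s, so 0.2615 rad/s = 0.2615 / 0.017453293 = 14.982846 deg/s ≈ 14.98 deg/s (4 s.f.). Final answer: 14.98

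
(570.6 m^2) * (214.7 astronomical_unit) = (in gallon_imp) 570.6 m^2 is already in m^2. 1 astronomical_unit = 1.4959787e+11 m, so 214.7 astronomical_unit = 214.7 * 1.4959787e+11 = 3.2118663e+13 m. Combine: 570.6 m^2 * 3.2118663e+13 m = 1.8326909e+16 m^3. 1 gallon_imp = 0.00454609 m^3, so 1.8326909e+16 m^3 = 1.8326909e+16 / 0.00454609 = 4.0313564e+18 gallon_imp ≈ 4.031e+18 gallon_imp (4 s.f.). Final answer: 4.031e+18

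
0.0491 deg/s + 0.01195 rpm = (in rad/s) 0.002108. Check: 1 deg/s = 0.017453293 rad/s, so 0.0491 deg/s = 0.0491 * 0.017453293 = 0.00085695666 rad/s. 1 rpm = 0.10471976 rad/s, so 0.01195 rpm = 0.01195 * 0.10471976 = 0.0012514011 rad/s. Sum: 0.00085695666 + 0.0012514011 = 0.0021083577 rad/s. Result: 0.0021083577 rad/s ≈ 0.002108 rad/s (4 s.f.).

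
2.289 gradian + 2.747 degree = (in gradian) 1 gradian = 0.015707963 rad, so 2.289 gradian = 2.289 * 0.015707963 = 0.035955528 rad. 1 degree = 0.017453293 rad, so 2.747 degree = 2.747 * 0.017453293 = 0.047944195 rad. Sum: 0.035955528 + 0.047944195 = 0.083899722 rad. 1 gradian = 0.015707963 rad, so 0.083899722 rad = 0.083899722 / 0.015707963 = 5.3412222 gradian ≈ 5.341 gradian (4 s.f.). Final answer: 5.341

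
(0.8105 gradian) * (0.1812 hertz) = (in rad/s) 0.002307. Check: 1 gradian = 0.015707963 rad, so 0.8105 gradian = 0.8105 * 0.015707963 = 0.012731304 rad. 0.1812 hertz = 0.1812 Hz. Combine: 0.012731304 rad * 0.1812 Hz = 0.0023069123 rad/s. Result: 0.0023069123 rad/s ≈ 0.002307 rad/s (4 s.f.).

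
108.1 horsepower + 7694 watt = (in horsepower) 1 horsepower = 745.69987 W, so 108.1 horsepower = 108.1 * 745.69987 = 80610.156 W. 7694 watt = 7694 W. Sum: 80610.156 + 7694 = 88304.156 W. 1 horsepower = 745.69987 W, so 88304.156 W = 88304.156 / 745.69987 = 118.41782 horsepower ≈ 118.4 horsepower (4 s.f.). Final answer: 118.4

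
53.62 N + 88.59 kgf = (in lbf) 207.4. Check: 53.62 N is already in N. 1 kgf = 9.80665 N, so 88.59 kgf = 88.59 * 9.80665 = 868.77112 N. Sum: 53.62 + 868.77112 = 922.39112 N. 1 lbf = 4.4482216 N, so 922.39112 N = 922.39112 / 4.4482216 = 207.36177 lbf ≈ 207.4 lbf (4 s.f.).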